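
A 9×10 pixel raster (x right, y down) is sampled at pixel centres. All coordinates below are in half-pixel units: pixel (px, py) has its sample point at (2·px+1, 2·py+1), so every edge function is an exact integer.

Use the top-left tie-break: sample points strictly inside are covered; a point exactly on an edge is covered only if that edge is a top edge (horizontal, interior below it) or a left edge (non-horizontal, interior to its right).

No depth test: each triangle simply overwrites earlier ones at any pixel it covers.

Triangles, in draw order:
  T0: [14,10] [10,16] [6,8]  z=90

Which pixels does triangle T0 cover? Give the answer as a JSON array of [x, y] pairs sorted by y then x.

T0:
  2·area = 56
  edge (14, 10)→(10, 16): d=(-4,6) right/bottom  bias=-1
  edge (10, 16)→(6, 8): d=(-4,-8) top-left  bias=+0
  edge (6, 8)→(14, 10): d=(8,2) right/bottom  bias=-1
    (3,4)@(7, 9): e=[46,4,6] → X
    (4,4)@(9, 9): e=[34,20,2] → X
    (5,4)@(11, 9): e=[22,36,-2] → .
    (3,5)@(7, 11): e=[38,-4,22] → .
    (4,5)@(9, 11): e=[26,12,18] → X
    (5,5)@(11, 11): e=[14,28,14] → X
    (6,5)@(13, 11): e=[2,44,10] → X
    (7,5)@(15, 11): e=[-10,60,6] → .
    (4,6)@(9, 13): e=[18,4,34] → X
    (6,6)@(13, 13): e=[-6,36,26] → .
    (4,7)@(9, 15): e=[10,-4,50] → .
    (5,7)@(11, 15): e=[-2,12,46] → .
  covered (7 px):
    . . . . . . . . .
    . . . . . . . . .
    . . . . . . . . .
    . . . . . . . . .
    . . . X X . . . .
    . . . . X X X . .
    . . . . X X . . .
    . . . . . . . . .
    . . . . . . . . .
    . . . . . . . . .

Result: [[3,4],[4,4],[4,5],[5,5],[6,5],[4,6],[5,6]]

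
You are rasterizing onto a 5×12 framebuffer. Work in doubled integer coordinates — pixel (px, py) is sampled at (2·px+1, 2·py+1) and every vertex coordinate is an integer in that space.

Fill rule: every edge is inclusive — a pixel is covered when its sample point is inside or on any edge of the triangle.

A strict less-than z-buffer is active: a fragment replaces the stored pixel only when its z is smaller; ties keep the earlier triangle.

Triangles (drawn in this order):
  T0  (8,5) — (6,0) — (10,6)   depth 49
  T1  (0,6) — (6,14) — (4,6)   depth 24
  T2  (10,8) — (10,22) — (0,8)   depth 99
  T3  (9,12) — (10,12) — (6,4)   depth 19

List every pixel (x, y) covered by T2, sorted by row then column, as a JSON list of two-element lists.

T0:
  2·area = 8
  edge (8, 5)→(6, 0): d=(-2,-5) inclusive
  edge (6, 0)→(10, 6): d=(4,6) inclusive
  edge (10, 6)→(8, 5): d=(-2,-1) inclusive
    (4,2)@(9, 5): e=[5,2,1] → #
    (4,3)@(9, 7): e=[1,10,-3] → ·
  covered (1 px):
    · · · · ·
    · · · · ·
    · · · · #
    · · · · ·
    · · · · ·
    · · · · ·
    · · · · ·
    · · · · ·
    · · · · ·
    · · · · ·
    · · · · ·
    · · · · ·
T1:
  2·area = 32  (B↔C swapped to make it positive)
  edge (0, 6)→(4, 6): d=(4,0) inclusive
  edge (4, 6)→(6, 14): d=(2,8) inclusive
  edge (6, 14)→(0, 6): d=(-6,-8) inclusive
    (0,3)@(1, 7): e=[4,26,2] → #
    (1,3)@(3, 7): e=[4,10,18] → #
    (2,3)@(5, 7): e=[4,-6,34] → ·
    (0,4)@(1, 9): e=[12,30,-10] → ·
    (1,4)@(3, 9): e=[12,14,6] → #
    (2,4)@(5, 9): e=[12,-2,22] → ·
    (1,5)@(3, 11): e=[20,18,-6] → ·
    (2,5)@(5, 11): e=[20,2,10] → #
    (3,5)@(7, 11): e=[20,-14,26] → ·
    (2,6)@(5, 13): e=[28,6,-2] → ·
  covered (4 px):
    · · · · ·
    · · · · ·
    · · · · ·
    # # · · ·
    · # · · ·
    · · # · ·
    · · · · ·
    · · · · ·
    · · · · ·
    · · · · ·
    · · · · ·
    · · · · ·
T2:
  2·area = 140
  edge (10, 8)→(10, 22): d=(0,14) inclusive
  edge (10, 22)→(0, 8): d=(-10,-14) inclusive
  edge (0, 8)→(10, 8): d=(10,0) inclusive
    (0,4)@(1, 9): e=[126,4,10] → #
    (1,4)@(3, 9): e=[98,32,10] → #
    (2,4)@(5, 9): e=[70,60,10] → #
    (3,4)@(7, 9): e=[42,88,10] → #
    (4,4)@(9, 9): e=[14,116,10] → #
    (0,5)@(1, 11): e=[126,-16,30] → ·
    (1,5)@(3, 11): e=[98,12,30] → #
    (1,6)@(3, 13): e=[98,-8,50] → ·
    (2,6)@(5, 13): e=[70,20,50] → #
    (2,7)@(5, 15): e=[70,0,70] → #  [on edge]
    (2,8)@(5, 17): e=[70,-20,90] → ·
    (3,8)@(7, 17): e=[42,8,90] → #
  covered (18 px):
    · · · · ·
    · · · · ·
    · · · · ·
    · · · · ·
    # # # # #
    · # # # #
    · · # # #
    · · # # #
    · · · # #
    · · · · #
    · · · · ·
    · · · · ·
T3:
  2·area = 8  (B↔C swapped to make it positive)
  edge (9, 12)→(6, 4): d=(-3,-8) inclusive
  edge (6, 4)→(10, 12): d=(4,8) inclusive
  edge (10, 12)→(9, 12): d=(-1,0) inclusive
    (4,5)@(9, 11): e=[3,4,1] → #
    (4,6)@(9, 13): e=[-3,12,-1] → ·
  covered (1 px):
    · · · · ·
    · · · · ·
    · · · · ·
    · · · · ·
    · · · · ·
    · · · · #
    · · · · ·
    · · · · ·
    · · · · ·
    · · · · ·
    · · · · ·
    · · · · ·

Answer: [[0,4],[1,4],[2,4],[3,4],[4,4],[1,5],[2,5],[3,5],[4,5],[2,6],[3,6],[4,6],[2,7],[3,7],[4,7],[3,8],[4,8],[4,9]]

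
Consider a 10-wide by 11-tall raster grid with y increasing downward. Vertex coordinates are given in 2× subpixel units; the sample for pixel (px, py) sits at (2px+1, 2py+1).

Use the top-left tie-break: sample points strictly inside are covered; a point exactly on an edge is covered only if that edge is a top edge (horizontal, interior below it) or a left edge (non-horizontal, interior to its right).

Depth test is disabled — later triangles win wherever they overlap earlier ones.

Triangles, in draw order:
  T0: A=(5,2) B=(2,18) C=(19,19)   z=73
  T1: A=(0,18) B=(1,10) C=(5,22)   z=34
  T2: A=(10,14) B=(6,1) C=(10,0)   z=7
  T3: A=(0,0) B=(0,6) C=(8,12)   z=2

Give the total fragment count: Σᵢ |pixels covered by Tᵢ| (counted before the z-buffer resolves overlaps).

T0:
  2·area = 275  (B↔C swapped to make it positive)
  edge (5, 2)→(19, 19): d=(14,17) right/bottom  bias=-1
  edge (19, 19)→(2, 18): d=(-17,-1) top-left  bias=+0
  edge (2, 18)→(5, 2): d=(3,-16) top-left  bias=+0
    (2,1)@(5, 3): e=[14,258,3] → █
    (3,1)@(7, 3): e=[-20,260,35] → ·
    (2,2)@(5, 5): e=[42,224,9] → █
    (3,2)@(7, 5): e=[8,226,41] → █
    (4,2)@(9, 5): e=[-26,228,73] → ·
    (2,3)@(5, 7): e=[70,190,15] → █
    (4,3)@(9, 7): e=[2,194,79] → █
    (5,3)@(11, 7): e=[-32,196,111] → ·
    (2,4)@(5, 9): e=[98,156,21] → █
    (5,4)@(11, 9): e=[-4,162,117] → ·
    (2,5)@(5, 11): e=[126,122,27] → █
    (5,5)@(11, 11): e=[24,128,123] → █
    (9,9)@(19, 19): e=[0,0,275] → ·  [on edge]
  covered (34 px):
    · · · · · · · · · ·
    · · █ · · · · · · ·
    · · █ █ · · · · · ·
    · · █ █ █ · · · · ·
    · · █ █ █ · · · · ·
    · · █ █ █ █ · · · ·
    · █ █ █ █ █ █ · · ·
    · █ █ █ █ █ █ █ · ·
    · █ █ █ █ █ █ █ █ ·
    · · · · · · · · · ·
    · · · · · · · · · ·
T1:
  2·area = 44
  edge (0, 18)→(1, 10): d=(1,-8) top-left  bias=+0
  edge (1, 10)→(5, 22): d=(4,12) right/bottom  bias=-1
  edge (5, 22)→(0, 18): d=(-5,-4) top-left  bias=+0
    (0,5)@(1, 11): e=[1,4,39] → █
    (1,5)@(3, 11): e=[17,-20,47] → ·
    (0,6)@(1, 13): e=[3,12,29] → █
    (1,6)@(3, 13): e=[19,-12,37] → ·
    (0,7)@(1, 15): e=[5,20,19] → █
    (1,7)@(3, 15): e=[21,-4,27] → ·
    (0,8)@(1, 17): e=[7,28,9] → █
    (1,8)@(3, 17): e=[23,4,17] → █
    (2,8)@(5, 17): e=[39,-20,25] → ·
    (0,9)@(1, 19): e=[9,36,-1] → ·
    (1,9)@(3, 19): e=[25,12,7] → █
    (2,9)@(5, 19): e=[41,-12,15] → ·
  covered (6 px):
    · · · · · · · · · ·
    · · · · · · · · · ·
    · · · · · · · · · ·
    · · · · · · · · · ·
    · · · · · · · · · ·
    █ · · · · · · · · ·
    █ · · · · · · · · ·
    █ · · · · · · · · ·
    █ █ · · · · · · · ·
    · █ · · · · · · · ·
    · · · · · · · · · ·
T2:
  2·area = 56
  edge (10, 14)→(6, 1): d=(-4,-13) top-left  bias=+0
  edge (6, 1)→(10, 0): d=(4,-1) top-left  bias=+0
  edge (10, 0)→(10, 14): d=(0,14) right/bottom  bias=-1
    (3,0)@(7, 1): e=[13,1,42] → █
    (4,0)@(9, 1): e=[39,3,14] → █
    (5,0)@(11, 1): e=[65,5,-14] → ·
    (3,1)@(7, 3): e=[5,9,42] → █
    (5,1)@(11, 3): e=[57,13,-14] → ·
    (3,2)@(7, 5): e=[-3,17,42] → ·
    (4,2)@(9, 5): e=[23,19,14] → █
    (5,2)@(11, 5): e=[49,21,-14] → ·
    (4,3)@(9, 7): e=[15,27,14] → █
    (5,3)@(11, 7): e=[41,29,-14] → ·
    (4,4)@(9, 9): e=[7,35,14] → █
    (5,4)@(11, 9): e=[33,37,-14] → ·
  covered (7 px):
    · · · █ █ · · · · ·
    · · · █ █ · · · · ·
    · · · · █ · · · · ·
    · · · · █ · · · · ·
    · · · · █ · · · · ·
    · · · · · · · · · ·
    · · · · · · · · · ·
    · · · · · · · · · ·
    · · · · · · · · · ·
    · · · · · · · · · ·
    · · · · · · · · · ·
T3:
  2·area = 48  (B↔C swapped to make it positive)
  edge (0, 0)→(8, 12): d=(8,12) right/bottom  bias=-1
  edge (8, 12)→(0, 6): d=(-8,-6) top-left  bias=+0
  edge (0, 6)→(0, 0): d=(0,-6) top-left  bias=+0
    (0,1)@(1, 3): e=[12,30,6] → █
    (1,1)@(3, 3): e=[-12,42,18] → ·
    (0,2)@(1, 5): e=[28,14,6] → █
    (1,2)@(3, 5): e=[4,26,18] → █
    (2,2)@(5, 5): e=[-20,38,30] → ·
    (0,3)@(1, 7): e=[44,-2,6] → ·
    (1,3)@(3, 7): e=[20,10,18] → █
    (2,3)@(5, 7): e=[-4,22,30] → ·
    (1,4)@(3, 9): e=[36,-6,18] → ·
    (2,4)@(5, 9): e=[12,6,30] → █
    (3,4)@(7, 9): e=[-12,18,42] → ·
    (2,5)@(5, 11): e=[28,-10,30] → ·
  covered (6 px):
    · · · · · · · · · ·
    █ · · · · · · · · ·
    █ █ · · · · · · · ·
    · █ · · · · · · · ·
    · · █ · · · · · · ·
    · · · █ · · · · · ·
    · · · · · · · · · ·
    · · · · · · · · · ·
    · · · · · · · · · ·
    · · · · · · · · · ·
    · · · · · · · · · ·

Final: 53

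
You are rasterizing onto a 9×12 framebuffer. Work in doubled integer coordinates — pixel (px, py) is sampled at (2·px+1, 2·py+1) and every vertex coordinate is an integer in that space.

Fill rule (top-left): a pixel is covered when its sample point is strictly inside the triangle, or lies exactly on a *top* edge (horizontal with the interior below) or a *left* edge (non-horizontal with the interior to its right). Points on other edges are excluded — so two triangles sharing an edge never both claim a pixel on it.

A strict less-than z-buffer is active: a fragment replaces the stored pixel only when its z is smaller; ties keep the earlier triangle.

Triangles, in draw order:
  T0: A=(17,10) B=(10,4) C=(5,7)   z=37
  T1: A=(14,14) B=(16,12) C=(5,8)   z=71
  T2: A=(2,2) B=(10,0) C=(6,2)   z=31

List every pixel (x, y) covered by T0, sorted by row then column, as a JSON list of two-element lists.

T0:
  2·area = 51  (B↔C swapped to make it positive)
  edge (17, 10)→(5, 7): d=(-12,-3) top-left  bias=+0
  edge (5, 7)→(10, 4): d=(5,-3) top-left  bias=+0
  edge (10, 4)→(17, 10): d=(7,6) right/bottom  bias=-1
    (7,0)@(15, 1): e=[102,0,-51] → .  [on edge]
    (4,2)@(9, 5): e=[36,2,13] → X
    (5,2)@(11, 5): e=[42,8,1] → X
    (6,2)@(13, 5): e=[48,14,-11] → .
    (2,3)@(5, 7): e=[0,0,51] → X  [on edge]
    (3,3)@(7, 7): e=[6,6,39] → X
    (6,3)@(13, 7): e=[24,24,3] → X
    (7,3)@(15, 7): e=[30,30,-9] → .
    (2,4)@(5, 9): e=[-24,10,65] → .
    (3,4)@(7, 9): e=[-18,16,53] → .
    (4,4)@(9, 9): e=[-12,22,41] → .
    (5,4)@(11, 9): e=[-6,28,29] → .
    (6,4)@(13, 9): e=[0,34,17] → X  [on edge]
  covered (9 px):
    . . . . . . . . .
    . . . . . . . . .
    . . . . X X . . .
    . . X X X X X . .
    . . . . . . X X .
    . . . . . . . . .
    . . . . . . . . .
    . . . . . . . . .
    . . . . . . . . .
    . . . . . . . . .
    . . . . . . . . .
    . . . . . . . . .
T1:
  2·area = 30  (B↔C swapped to make it positive)
  edge (14, 14)→(5, 8): d=(-9,-6) top-left  bias=+0
  edge (5, 8)→(16, 12): d=(11,4) right/bottom  bias=-1
  edge (16, 12)→(14, 14): d=(-2,2) right/bottom  bias=-1
    (3,4)@(7, 9): e=[3,3,24] → X
    (4,4)@(9, 9): e=[15,-5,20] → .
    (3,5)@(7, 11): e=[-15,25,20] → .
    (5,5)@(11, 11): e=[9,9,12] → X
    (6,5)@(13, 11): e=[21,1,8] → X
    (7,5)@(15, 11): e=[33,-7,4] → .
    (8,5)@(17, 11): e=[45,-15,0] → .  [on edge]
    (5,6)@(11, 13): e=[-9,31,8] → .
    (6,6)@(13, 13): e=[3,23,4] → X
    (7,6)@(15, 13): e=[15,15,0] → .  [on edge]
    (6,7)@(13, 15): e=[-15,45,0] → .  [on edge]
    (5,8)@(11, 17): e=[-45,75,0] → .  [on edge]
    (4,9)@(9, 19): e=[-75,105,0] → .  [on edge]
    (3,10)@(7, 21): e=[-105,135,0] → .  [on edge]
    (2,11)@(5, 23): e=[-135,165,0] → .  [on edge]
  covered (4 px):
    . . . . . . . . .
    . . . . . . . . .
    . . . . . . . . .
    . . . . . . . . .
    . . . X . . . . .
    . . . . . X X . .
    . . . . . . X . .
    . . . . . . . . .
    . . . . . . . . .
    . . . . . . . . .
    . . . . . . . . .
    . . . . . . . . .
T2:
  2·area = 8
  edge (2, 2)→(10, 0): d=(8,-2) top-left  bias=+0
  edge (10, 0)→(6, 2): d=(-4,2) right/bottom  bias=-1
  edge (6, 2)→(2, 2): d=(-4,0) right/bottom  bias=-1
    (3,0)@(7, 1): e=[2,2,4] → X
    (4,0)@(9, 1): e=[6,-2,4] → .
    (3,1)@(7, 3): e=[18,-6,-4] → .
  covered (1 px):
    . . . X . . . . .
    . . . . . . . . .
    . . . . . . . . .
    . . . . . . . . .
    . . . . . . . . .
    . . . . . . . . .
    . . . . . . . . .
    . . . . . . . . .
    . . . . . . . . .
    . . . . . . . . .
    . . . . . . . . .
    . . . . . . . . .

Final: [[4,2],[5,2],[2,3],[3,3],[4,3],[5,3],[6,3],[6,4],[7,4]]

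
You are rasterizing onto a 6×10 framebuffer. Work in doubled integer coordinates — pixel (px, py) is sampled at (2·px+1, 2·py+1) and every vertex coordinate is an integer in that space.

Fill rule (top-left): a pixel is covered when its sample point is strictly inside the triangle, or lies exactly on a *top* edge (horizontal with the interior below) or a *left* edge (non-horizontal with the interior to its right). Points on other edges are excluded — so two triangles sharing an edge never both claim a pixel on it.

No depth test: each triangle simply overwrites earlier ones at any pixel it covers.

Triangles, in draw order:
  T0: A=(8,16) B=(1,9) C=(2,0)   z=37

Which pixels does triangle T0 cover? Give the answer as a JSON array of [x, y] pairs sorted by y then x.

T0:
  2·area = 70
  edge (8, 16)→(1, 9): d=(-7,-7) top-left  bias=+0
  edge (1, 9)→(2, 0): d=(1,-9) top-left  bias=+0
  edge (2, 0)→(8, 16): d=(6,16) right/bottom  bias=-1
    (1,1)@(3, 3): e=[56,12,2] → #
    (2,1)@(5, 3): e=[70,30,-30] → ·
    (1,2)@(3, 5): e=[42,14,14] → #
    (2,2)@(5, 5): e=[56,32,-18] → ·
    (1,3)@(3, 7): e=[28,16,26] → #
    (2,3)@(5, 7): e=[42,34,-6] → ·
    (0,4)@(1, 9): e=[0,0,70] → #  [on edge]
    (2,4)@(5, 9): e=[28,36,6] → #
    (3,4)@(7, 9): e=[42,54,-26] → ·
    (0,5)@(1, 11): e=[-14,2,82] → ·
    (1,5)@(3, 11): e=[0,20,50] → #  [on edge]
    (3,5)@(7, 11): e=[28,56,-14] → ·
    (2,6)@(5, 13): e=[0,40,30] → #  [on edge]
    (3,7)@(7, 15): e=[0,60,10] → #  [on edge]
    (4,8)@(9, 17): e=[0,80,-10] → ·  [on edge]
    (5,9)@(11, 19): e=[0,100,-30] → ·  [on edge]
  covered (10 px):
    · · · · · ·
    · # · · · ·
    · # · · · ·
    · # · · · ·
    # # # · · ·
    · # # · · ·
    · · # · · ·
    · · · # · ·
    · · · · · ·
    · · · · · ·

Final: [[1,1],[1,2],[1,3],[0,4],[1,4],[2,4],[1,5],[2,5],[2,6],[3,7]]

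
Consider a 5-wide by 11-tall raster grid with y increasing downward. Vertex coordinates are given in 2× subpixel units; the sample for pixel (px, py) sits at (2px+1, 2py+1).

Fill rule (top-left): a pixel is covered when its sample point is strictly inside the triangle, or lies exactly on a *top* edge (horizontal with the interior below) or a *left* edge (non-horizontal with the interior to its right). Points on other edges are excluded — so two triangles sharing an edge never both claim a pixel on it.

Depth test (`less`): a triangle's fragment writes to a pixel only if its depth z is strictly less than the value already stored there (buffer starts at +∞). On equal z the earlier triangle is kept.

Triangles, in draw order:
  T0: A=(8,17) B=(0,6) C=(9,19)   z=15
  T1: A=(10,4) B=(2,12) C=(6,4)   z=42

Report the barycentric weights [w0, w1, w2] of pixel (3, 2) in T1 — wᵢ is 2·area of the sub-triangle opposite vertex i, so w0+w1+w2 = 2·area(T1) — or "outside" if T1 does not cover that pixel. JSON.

T0:
  2·area = 5  (B↔C swapped to make it positive)
  edge (8, 17)→(9, 19): d=(1,2) right/bottom  bias=-1
  edge (9, 19)→(0, 6): d=(-9,-13) top-left  bias=+0
  edge (0, 6)→(8, 17): d=(8,11) right/bottom  bias=-1
    (0,1)@(1, 3): e=[0,40,-35] → .  [on edge]
    (1,3)@(3, 7): e=[0,30,-25] → .  [on edge]
    (2,5)@(5, 11): e=[0,20,-15] → .  [on edge]
    (2,6)@(5, 13): e=[2,2,1] → X
    (3,6)@(7, 13): e=[-2,28,-21] → .
    (2,7)@(5, 15): e=[4,-16,17] → .
    (3,7)@(7, 15): e=[0,10,-5] → .  [on edge]
    (4,9)@(9, 19): e=[0,0,5] → .  [on edge]
  covered (1 px):
    . . . . .
    . . . . .
    . . . . .
    . . . . .
    . . . . .
    . . . . .
    . . X . .
    . . . . .
    . . . . .
    . . . . .
    . . . . .
T1:
  2·area = 32
  edge (10, 4)→(2, 12): d=(-8,8) right/bottom  bias=-1
  edge (2, 12)→(6, 4): d=(4,-8) top-left  bias=+0
  edge (6, 4)→(10, 4): d=(4,0) top-left  bias=+0
    (3,2)@(7, 5): e=[16,12,4] → X
    (4,2)@(9, 5): e=[0,28,4] → .  [on edge]
    (2,3)@(5, 7): e=[16,4,12] → X
    (3,3)@(7, 7): e=[0,20,12] → .  [on edge]
    (2,4)@(5, 9): e=[0,12,20] → .  [on edge]
    (1,5)@(3, 11): e=[0,4,28] → .  [on edge]
    (0,6)@(1, 13): e=[0,-4,36] → .  [on edge]
  covered (2 px):
    . . . . .
    . . . . .
    . . . X .
    . . X . .
    . . . . .
    . . . . .
    . . . . .
    . . . . .
    . . . . .
    . . . . .
    . . . . .

Final: [12,4,16]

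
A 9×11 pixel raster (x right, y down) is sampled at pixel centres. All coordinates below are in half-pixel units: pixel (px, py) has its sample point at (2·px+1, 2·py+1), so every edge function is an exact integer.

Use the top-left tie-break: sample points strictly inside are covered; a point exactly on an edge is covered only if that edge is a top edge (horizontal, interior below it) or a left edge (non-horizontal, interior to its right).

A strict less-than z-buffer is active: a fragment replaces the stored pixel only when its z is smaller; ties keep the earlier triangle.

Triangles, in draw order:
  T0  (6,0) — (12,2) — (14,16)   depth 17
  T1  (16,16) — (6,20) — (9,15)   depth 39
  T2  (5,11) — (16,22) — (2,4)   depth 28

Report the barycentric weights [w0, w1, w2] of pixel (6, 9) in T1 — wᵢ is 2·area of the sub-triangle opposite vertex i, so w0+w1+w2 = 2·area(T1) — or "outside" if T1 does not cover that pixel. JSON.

T0:
  2·area = 80
  edge (6, 0)→(12, 2): d=(6,2) right/bottom  bias=-1
  edge (12, 2)→(14, 16): d=(2,14) right/bottom  bias=-1
  edge (14, 16)→(6, 0): d=(-8,-16) top-left  bias=+0
    (3,0)@(7, 1): e=[4,68,8] → █
    (4,0)@(9, 1): e=[0,40,40] → ·  [on edge]
    (3,1)@(7, 3): e=[16,72,-8] → ·
    (4,1)@(9, 3): e=[12,44,24] → █
    (5,1)@(11, 3): e=[8,16,56] → █
    (6,1)@(13, 3): e=[4,-12,88] → ·
    (7,1)@(15, 3): e=[0,-40,120] → ·  [on edge]
    (4,2)@(9, 5): e=[24,48,8] → █
    (6,2)@(13, 5): e=[16,-8,72] → ·
    (4,3)@(9, 7): e=[36,52,-8] → ·
    (5,3)@(11, 7): e=[32,24,24] → █
    (6,3)@(13, 7): e=[28,-4,56] → ·
    (6,4)@(13, 9): e=[40,0,40] → ·  [on edge]
  covered (9 px):
    · · · █ · · · · ·
    · · · · █ █ · · ·
    · · · · █ █ · · ·
    · · · · · █ · · ·
    · · · · · █ · · ·
    · · · · · · █ · ·
    · · · · · · █ · ·
    · · · · · · · · ·
    · · · · · · · · ·
    · · · · · · · · ·
    · · · · · · · · ·
T1:
  2·area = 38
  edge (16, 16)→(6, 20): d=(-10,4) right/bottom  bias=-1
  edge (6, 20)→(9, 15): d=(3,-5) top-left  bias=+0
  edge (9, 15)→(16, 16): d=(7,1) right/bottom  bias=-1
    (7,2)@(15, 5): e=[114,0,-76] → ·  [on edge]
    (4,7)@(9, 15): e=[38,0,0] → ·  [on edge]
    (4,8)@(9, 17): e=[18,6,14] → █
    (5,8)@(11, 17): e=[10,16,12] → █
    (6,8)@(13, 17): e=[2,26,10] → █
    (7,8)@(15, 17): e=[-6,36,8] → ·
    (3,9)@(7, 19): e=[6,2,30] → █
    (4,9)@(9, 19): e=[-2,12,28] → ·
    (5,9)@(11, 19): e=[-10,22,26] → ·
    (6,9)@(13, 19): e=[-18,32,24] → ·
    (3,10)@(7, 21): e=[-14,8,44] → ·
  covered (4 px):
    · · · · · · · · ·
    · · · · · · · · ·
    · · · · · · · · ·
    · · · · · · · · ·
    · · · · · · · · ·
    · · · · · · · · ·
    · · · · · · · · ·
    · · · · · · · · ·
    · · · · █ █ █ · ·
    · · · █ · · · · ·
    · · · · · · · · ·
T2:
  2·area = 44  (B↔C swapped to make it positive)
  edge (5, 11)→(2, 4): d=(-3,-7) top-left  bias=+0
  edge (2, 4)→(16, 22): d=(14,18) right/bottom  bias=-1
  edge (16, 22)→(5, 11): d=(-11,-11) top-left  bias=+0
    (0,3)@(1, 7): e=[-16,60,0] → ·  [on edge]
    (1,4)@(3, 9): e=[-8,52,0] → ·  [on edge]
    (2,4)@(5, 9): e=[6,16,22] → █
    (3,4)@(7, 9): e=[20,-20,44] → ·
    (2,5)@(5, 11): e=[0,44,0] → █  [on edge]
    (3,5)@(7, 11): e=[14,8,22] → █
    (4,5)@(9, 11): e=[28,-28,44] → ·
    (2,6)@(5, 13): e=[-6,72,-22] → ·
    (3,6)@(7, 13): e=[8,36,0] → █  [on edge]
    (4,6)@(9, 13): e=[22,0,22] → ·  [on edge]
    (3,7)@(7, 15): e=[2,64,-22] → ·
    (4,7)@(9, 15): e=[16,28,0] → █  [on edge]
    (5,8)@(11, 17): e=[24,20,0] → █  [on edge]
    (6,9)@(13, 19): e=[32,12,0] → █  [on edge]
    (7,10)@(15, 21): e=[40,4,0] → █  [on edge]
  covered (8 px):
    · · · · · · · · ·
    · · · · · · · · ·
    · · · · · · · · ·
    · · · · · · · · ·
    · · █ · · · · · ·
    · · █ █ · · · · ·
    · · · █ · · · · ·
    · · · · █ · · · ·
    · · · · · █ · · ·
    · · · · · · █ · ·
    · · · · · · · █ ·

Answer: "outside"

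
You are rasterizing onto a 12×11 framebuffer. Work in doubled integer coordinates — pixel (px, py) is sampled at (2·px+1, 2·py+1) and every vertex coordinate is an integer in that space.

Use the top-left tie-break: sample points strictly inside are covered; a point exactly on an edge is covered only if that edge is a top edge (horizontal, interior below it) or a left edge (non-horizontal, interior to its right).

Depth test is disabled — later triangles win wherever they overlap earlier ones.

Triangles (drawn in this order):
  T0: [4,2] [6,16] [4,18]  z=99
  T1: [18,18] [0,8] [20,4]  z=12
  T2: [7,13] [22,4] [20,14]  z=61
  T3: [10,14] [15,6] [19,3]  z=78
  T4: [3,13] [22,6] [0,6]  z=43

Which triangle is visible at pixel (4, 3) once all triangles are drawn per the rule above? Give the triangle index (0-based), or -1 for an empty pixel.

T0:
  2·area = 32
  edge (4, 2)→(6, 16): d=(2,14) right/bottom  bias=-1
  edge (6, 16)→(4, 18): d=(-2,2) right/bottom  bias=-1
  edge (4, 18)→(4, 2): d=(0,-16) top-left  bias=+0
    (10,0)@(21, 1): e=[-240,0,272] → ·  [on edge]
    (9,1)@(19, 3): e=[-208,0,240] → ·  [on edge]
    (8,2)@(17, 5): e=[-176,0,208] → ·  [on edge]
    (7,3)@(15, 7): e=[-144,0,176] → ·  [on edge]
    (2,4)@(5, 9): e=[0,16,16] → ·  [on edge]
    (6,4)@(13, 9): e=[-112,0,144] → ·  [on edge]
    (2,5)@(5, 11): e=[4,12,16] → #
    (3,5)@(7, 11): e=[-24,8,48] → ·
    (5,5)@(11, 11): e=[-80,0,112] → ·  [on edge]
    (2,6)@(5, 13): e=[8,8,16] → #
    (3,6)@(7, 13): e=[-20,4,48] → ·
    (4,6)@(9, 13): e=[-48,0,80] → ·  [on edge]
    (3,7)@(7, 15): e=[-16,0,48] → ·  [on edge]
    (2,8)@(5, 17): e=[16,0,16] → ·  [on edge]
    (1,9)@(3, 19): e=[48,0,-16] → ·  [on edge]
    (0,10)@(1, 21): e=[80,0,-48] → ·  [on edge]
  covered (3 px):
    · · · · · · · · · · · ·
    · · · · · · · · · · · ·
    · · · · · · · · · · · ·
    · · · · · · · · · · · ·
    · · · · · · · · · · · ·
    · · # · · · · · · · · ·
    · · # · · · · · · · · ·
    · · # · · · · · · · · ·
    · · · · · · · · · · · ·
    · · · · · · · · · · · ·
    · · · · · · · · · · · ·
T1:
  2·area = 272
  edge (18, 18)→(0, 8): d=(-18,-10) top-left  bias=+0
  edge (0, 8)→(20, 4): d=(20,-4) top-left  bias=+0
  edge (20, 4)→(18, 18): d=(-2,14) right/bottom  bias=-1
    (7,2)@(15, 5): e=[204,0,68] → #  [on edge]
    (8,2)@(17, 5): e=[224,8,40] → #
    (9,2)@(19, 5): e=[244,16,12] → #
    (10,2)@(21, 5): e=[264,24,-16] → ·
    (2,3)@(5, 7): e=[68,0,204] → #  [on edge]
    (3,3)@(7, 7): e=[88,8,176] → #
    (4,3)@(9, 7): e=[108,16,148] → #
    (5,3)@(11, 7): e=[128,24,120] → #
    (6,3)@(13, 7): e=[148,32,92] → #
    (10,3)@(21, 7): e=[228,64,-20] → ·
    (1,4)@(3, 9): e=[12,32,228] → #
    (10,4)@(21, 9): e=[192,104,-24] → ·
    (9,5)@(19, 11): e=[136,136,0] → ·  [on edge]
    (4,6)@(9, 13): e=[0,136,136] → #  [on edge]
  covered (35 px):
    · · · · · · · · · · · ·
    · · · · · · · · · · · ·
    · · · · · · · # # # · ·
    · · # # # # # # # # · ·
    · # # # # # # # # # · ·
    · · · # # # # # # · · ·
    · · · · # # # # # · · ·
    · · · · · · # # # · · ·
    · · · · · · · · # · · ·
    · · · · · · · · · · · ·
    · · · · · · · · · · · ·
T2:
  2·area = 132
  edge (7, 13)→(22, 4): d=(15,-9) top-left  bias=+0
  edge (22, 4)→(20, 14): d=(-2,10) right/bottom  bias=-1
  edge (20, 14)→(7, 13): d=(-13,-1) top-left  bias=+0
    (10,2)@(21, 5): e=[6,8,118] → #
    (11,2)@(23, 5): e=[24,-12,120] → ·
    (8,3)@(17, 7): e=[0,44,88] → #  [on edge]
    (9,3)@(19, 7): e=[18,24,90] → #
    (11,3)@(23, 7): e=[54,-16,94] → ·
    (7,4)@(15, 9): e=[12,60,60] → #
    (10,4)@(21, 9): e=[66,0,66] → ·  [on edge]
    (5,5)@(11, 11): e=[6,96,30] → #
    (6,5)@(13, 11): e=[24,76,32] → #
    (10,5)@(21, 11): e=[96,-4,40] → ·
    (3,6)@(7, 13): e=[0,132,0] → #  [on edge]
    (4,6)@(9, 13): e=[18,112,2] → #
    (9,9)@(19, 19): e=[198,0,-66] → ·  [on edge]
  covered (19 px):
    · · · · · · · · · · · ·
    · · · · · · · · · · · ·
    · · · · · · · · · · # ·
    · · · · · · · · # # # ·
    · · · · · · · # # # · ·
    · · · · · # # # # # · ·
    · · · # # # # # # # · ·
    · · · · · · · · · · · ·
    · · · · · · · · · · · ·
    · · · · · · · · · · · ·
    · · · · · · · · · · · ·
T3:
  2·area = 17
  edge (10, 14)→(15, 6): d=(5,-8) top-left  bias=+0
  edge (15, 6)→(19, 3): d=(4,-3) top-left  bias=+0
  edge (19, 3)→(10, 14): d=(-9,11) right/bottom  bias=-1
    (9,1)@(19, 3): e=[17,0,0] → ·  [on edge]
    (8,2)@(17, 5): e=[11,2,4] → #
    (9,2)@(19, 5): e=[27,8,-18] → ·
    (7,3)@(15, 7): e=[5,4,8] → #
    (8,3)@(17, 7): e=[21,10,-14] → ·
    (5,4)@(11, 9): e=[-17,0,34] → ·  [on edge]
    (7,4)@(15, 9): e=[15,12,-10] → ·
    (1,7)@(3, 15): e=[-51,0,68] → ·  [on edge]
  covered (2 px):
    · · · · · · · · · · · ·
    · · · · · · · · · · · ·
    · · · · · · · · # · · ·
    · · · · · · · # · · · ·
    · · · · · · · · · · · ·
    · · · · · · · · · · · ·
    · · · · · · · · · · · ·
    · · · · · · · · · · · ·
    · · · · · · · · · · · ·
    · · · · · · · · · · · ·
    · · · · · · · · · · · ·
T4:
  2·area = 154  (B↔C swapped to make it positive)
  edge (3, 13)→(0, 6): d=(-3,-7) top-left  bias=+0
  edge (0, 6)→(22, 6): d=(22,0) top-left  bias=+0
  edge (22, 6)→(3, 13): d=(-19,7) right/bottom  bias=-1
    (0,3)@(1, 7): e=[4,22,128] → #
    (1,3)@(3, 7): e=[18,22,114] → #
    (2,3)@(5, 7): e=[32,22,100] → #
    (3,3)@(7, 7): e=[46,22,86] → #
    (4,3)@(9, 7): e=[60,22,72] → #
    (5,3)@(11, 7): e=[74,22,58] → #
    (6,3)@(13, 7): e=[88,22,44] → #
    (7,3)@(15, 7): e=[102,22,30] → #
    (8,3)@(17, 7): e=[116,22,16] → #
    (9,3)@(19, 7): e=[130,22,2] → #
    (10,3)@(21, 7): e=[144,22,-12] → ·
    (0,4)@(1, 9): e=[-2,66,90] → ·
    (1,6)@(3, 13): e=[0,154,0] → ·  [on edge]
  covered (19 px):
    · · · · · · · · · · · ·
    · · · · · · · · · · · ·
    · · · · · · · · · · · ·
    # # # # # # # # # # · ·
    · # # # # # # · · · · ·
    · # # # · · · · · · · ·
    · · · · · · · · · · · ·
    · · · · · · · · · · · ·
    · · · · · · · · · · · ·
    · · · · · · · · · · · ·
    · · · · · · · · · · · ·

Z-buffer (winner per pixel, '.' = empty):
  . . . . . . . . . . . .
  . . . . . . . . . . . .
  . . . . . . . 1 3 1 2 .
  4 4 4 4 4 4 4 4 4 4 2 .
  . 4 4 4 4 4 4 2 2 2 . .
  . 4 4 4 1 2 2 2 2 2 . .
  . . 0 2 2 2 2 2 2 2 . .
  . . 0 . . . 1 1 1 . . .
  . . . . . . . . 1 . . .
  . . . . . . . . . . . .
  . . . . . . . . . . . .

Result: 4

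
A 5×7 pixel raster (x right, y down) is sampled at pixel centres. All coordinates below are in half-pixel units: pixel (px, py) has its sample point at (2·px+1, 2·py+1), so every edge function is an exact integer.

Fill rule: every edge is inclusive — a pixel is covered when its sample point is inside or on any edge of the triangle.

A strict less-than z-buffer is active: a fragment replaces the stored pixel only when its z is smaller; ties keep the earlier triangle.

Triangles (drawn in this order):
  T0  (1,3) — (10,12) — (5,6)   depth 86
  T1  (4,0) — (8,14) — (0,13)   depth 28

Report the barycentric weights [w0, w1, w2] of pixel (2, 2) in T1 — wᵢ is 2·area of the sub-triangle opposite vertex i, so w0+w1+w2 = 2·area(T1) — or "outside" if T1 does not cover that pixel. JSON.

T0:
  2·area = 9  (B↔C swapped to make it positive)
  edge (1, 3)→(5, 6): d=(4,3) inclusive
  edge (5, 6)→(10, 12): d=(5,6) inclusive
  edge (10, 12)→(1, 3): d=(-9,-9) inclusive
    (0,1)@(1, 3): e=[0,9,0] → X  [on edge]
    (1,1)@(3, 3): e=[-6,-3,18] → .
    (0,2)@(1, 5): e=[8,19,-18] → .
    (1,2)@(3, 5): e=[2,7,0] → X  [on edge]
    (2,2)@(5, 5): e=[-4,-5,18] → .
    (1,3)@(3, 7): e=[10,17,-18] → .
    (2,3)@(5, 7): e=[4,5,0] → X  [on edge]
    (3,3)@(7, 7): e=[-2,-7,18] → .
    (2,4)@(5, 9): e=[12,15,-18] → .
    (3,4)@(7, 9): e=[6,3,0] → X  [on edge]
    (4,4)@(9, 9): e=[0,-9,18] → .  [on edge]
    (3,5)@(7, 11): e=[14,13,-18] → .
    (4,5)@(9, 11): e=[8,1,0] → X  [on edge]
  covered (5 px):
    . . . . .
    X . . . .
    . X . . .
    . . X . .
    . . . X .
    . . . . X
    . . . . .
T1:
  2·area = 108
  edge (4, 0)→(8, 14): d=(4,14) inclusive
  edge (8, 14)→(0, 13): d=(-8,-1) inclusive
  edge (0, 13)→(4, 0): d=(4,-13) inclusive
    (1,2)@(3, 5): e=[34,67,7] → X
    (2,2)@(5, 5): e=[6,69,33] → X
    (3,2)@(7, 5): e=[-22,71,59] → .
    (1,3)@(3, 7): e=[42,51,15] → X
    (3,3)@(7, 7): e=[-14,55,67] → .
    (1,4)@(3, 9): e=[50,35,23] → X
    (3,4)@(7, 9): e=[-6,39,75] → .
    (0,5)@(1, 11): e=[86,17,5] → X
    (3,5)@(7, 11): e=[2,23,83] → X
    (4,5)@(9, 11): e=[-26,25,109] → .
    (0,6)@(1, 13): e=[94,1,13] → X
    (4,6)@(9, 13): e=[-18,9,117] → .
  covered (14 px):
    . . . . .
    . . . . .
    . X X . .
    . X X . .
    . X X . .
    X X X X .
    X X X X .

Result: [69,33,6]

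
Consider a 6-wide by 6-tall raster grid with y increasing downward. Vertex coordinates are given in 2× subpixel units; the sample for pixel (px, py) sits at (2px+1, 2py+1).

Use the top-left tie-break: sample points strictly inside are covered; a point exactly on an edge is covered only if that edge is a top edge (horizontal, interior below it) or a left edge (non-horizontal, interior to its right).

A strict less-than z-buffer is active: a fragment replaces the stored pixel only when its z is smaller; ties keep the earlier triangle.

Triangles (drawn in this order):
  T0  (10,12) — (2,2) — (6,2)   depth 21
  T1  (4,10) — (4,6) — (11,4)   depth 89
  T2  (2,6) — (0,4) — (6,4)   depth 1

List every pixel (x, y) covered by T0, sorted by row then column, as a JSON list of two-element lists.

T0:
  2·area = 40
  edge (10, 12)→(2, 2): d=(-8,-10) top-left  bias=+0
  edge (2, 2)→(6, 2): d=(4,0) top-left  bias=+0
  edge (6, 2)→(10, 12): d=(4,10) right/bottom  bias=-1
    (1,1)@(3, 3): e=[2,4,34] → █
    (2,1)@(5, 3): e=[22,4,14] → █
    (3,1)@(7, 3): e=[42,4,-6] → ·
    (1,2)@(3, 5): e=[-14,12,42] → ·
    (2,2)@(5, 5): e=[6,12,22] → █
    (3,2)@(7, 5): e=[26,12,2] → █
    (4,2)@(9, 5): e=[46,12,-18] → ·
    (2,3)@(5, 7): e=[-10,20,30] → ·
    (3,3)@(7, 7): e=[10,20,10] → █
    (4,3)@(9, 7): e=[30,20,-10] → ·
    (3,4)@(7, 9): e=[-6,28,18] → ·
  covered (5 px):
    · · · · · ·
    · █ █ · · ·
    · · █ █ · ·
    · · · █ · ·
    · · · · · ·
    · · · · · ·
T1:
  2·area = 28
  edge (4, 10)→(4, 6): d=(0,-4) top-left  bias=+0
  edge (4, 6)→(11, 4): d=(7,-2) top-left  bias=+0
  edge (11, 4)→(4, 10): d=(-7,6) right/bottom  bias=-1
    (4,2)@(9, 5): e=[20,3,5] → █
    (5,2)@(11, 5): e=[28,7,-7] → ·
    (2,3)@(5, 7): e=[4,9,15] → █
    (3,3)@(7, 7): e=[12,13,3] → █
    (4,3)@(9, 7): e=[20,17,-9] → ·
    (2,4)@(5, 9): e=[4,23,1] → █
    (3,4)@(7, 9): e=[12,27,-11] → ·
    (2,5)@(5, 11): e=[4,37,-13] → ·
  covered (4 px):
    · · · · · ·
    · · · · · ·
    · · · · █ ·
    · · █ █ · ·
    · · █ · · ·
    · · · · · ·
T2:
  2·area = 12
  edge (2, 6)→(0, 4): d=(-2,-2) top-left  bias=+0
  edge (0, 4)→(6, 4): d=(6,0) top-left  bias=+0
  edge (6, 4)→(2, 6): d=(-4,2) right/bottom  bias=-1
    (0,2)@(1, 5): e=[0,6,6] → █  [on edge]
    (1,2)@(3, 5): e=[4,6,2] → █
    (2,2)@(5, 5): e=[8,6,-2] → ·
    (0,3)@(1, 7): e=[-4,18,-2] → ·
    (1,3)@(3, 7): e=[0,18,-6] → ·  [on edge]
    (2,4)@(5, 9): e=[0,30,-18] → ·  [on edge]
    (3,5)@(7, 11): e=[0,42,-30] → ·  [on edge]
  covered (2 px):
    · · · · · ·
    · · · · · ·
    █ █ · · · ·
    · · · · · ·
    · · · · · ·
    · · · · · ·

Result: [[1,1],[2,1],[2,2],[3,2],[3,3]]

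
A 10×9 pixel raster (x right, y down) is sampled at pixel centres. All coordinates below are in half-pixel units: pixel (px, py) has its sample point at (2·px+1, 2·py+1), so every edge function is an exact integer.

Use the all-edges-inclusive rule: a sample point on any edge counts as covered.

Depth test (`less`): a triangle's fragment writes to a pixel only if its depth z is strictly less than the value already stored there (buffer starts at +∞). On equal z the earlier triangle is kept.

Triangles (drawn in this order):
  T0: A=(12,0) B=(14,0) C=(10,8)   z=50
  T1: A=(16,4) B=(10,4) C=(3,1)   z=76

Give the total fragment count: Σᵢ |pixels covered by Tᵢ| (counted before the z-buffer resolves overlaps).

T0:
  2·area = 16
  edge (12, 0)→(14, 0): d=(2,0) inclusive
  edge (14, 0)→(10, 8): d=(-4,8) inclusive
  edge (10, 8)→(12, 0): d=(2,-8) inclusive
    (6,0)@(13, 1): e=[2,4,10] → X
    (7,0)@(15, 1): e=[2,-12,26] → .
    (6,1)@(13, 3): e=[6,-4,14] → .
    (5,2)@(11, 5): e=[10,4,2] → X
    (6,2)@(13, 5): e=[10,-12,18] → .
    (5,3)@(11, 7): e=[14,-4,6] → .
  covered (2 px):
    . . . . . . X . . .
    . . . . . . . . . .
    . . . . . X . . . .
    . . . . . . . . . .
    . . . . . . . . . .
    . . . . . . . . . .
    . . . . . . . . . .
    . . . . . . . . . .
    . . . . . . . . . .
T1:
  2·area = 18
  edge (16, 4)→(10, 4): d=(-6,0) inclusive
  edge (10, 4)→(3, 1): d=(-7,-3) inclusive
  edge (3, 1)→(16, 4): d=(13,3) inclusive
    (1,0)@(3, 1): e=[18,0,0] → X  [on edge]
    (2,0)@(5, 1): e=[18,6,-6] → .
    (1,1)@(3, 3): e=[6,-14,26] → .
    (4,1)@(9, 3): e=[6,4,8] → X
    (5,1)@(11, 3): e=[6,10,2] → X
    (6,1)@(13, 3): e=[6,16,-4] → .
    (4,2)@(9, 5): e=[-6,-10,34] → .
    (5,2)@(11, 5): e=[-6,-4,28] → .
    (8,3)@(17, 7): e=[-18,0,36] → .  [on edge]
  covered (3 px):
    . X . . . . . . . .
    . . . . X X . . . .
    . . . . . . . . . .
    . . . . . . . . . .
    . . . . . . . . . .
    . . . . . . . . . .
    . . . . . . . . . .
    . . . . . . . . . .
    . . . . . . . . . .

Result: 5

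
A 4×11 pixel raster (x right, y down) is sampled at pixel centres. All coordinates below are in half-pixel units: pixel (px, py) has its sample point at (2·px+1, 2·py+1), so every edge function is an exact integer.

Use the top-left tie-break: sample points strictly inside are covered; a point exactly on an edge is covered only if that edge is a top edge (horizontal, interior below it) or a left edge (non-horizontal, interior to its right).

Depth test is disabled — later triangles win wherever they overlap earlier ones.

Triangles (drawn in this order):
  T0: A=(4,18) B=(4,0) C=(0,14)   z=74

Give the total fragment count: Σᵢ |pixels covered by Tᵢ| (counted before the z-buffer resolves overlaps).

T0:
  2·area = 72  (B↔C swapped to make it positive)
  edge (4, 18)→(0, 14): d=(-4,-4) top-left  bias=+0
  edge (0, 14)→(4, 0): d=(4,-14) top-left  bias=+0
  edge (4, 0)→(4, 18): d=(0,18) right/bottom  bias=-1
    (1,2)@(3, 5): e=[48,6,18] → █
    (2,2)@(5, 5): e=[56,34,-18] → ·
    (1,3)@(3, 7): e=[40,14,18] → █
    (2,3)@(5, 7): e=[48,42,-18] → ·
    (1,4)@(3, 9): e=[32,22,18] → █
    (2,4)@(5, 9): e=[40,50,-18] → ·
    (0,5)@(1, 11): e=[16,2,54] → █
    (2,5)@(5, 11): e=[32,58,-18] → ·
    (0,6)@(1, 13): e=[8,10,54] → █
    (2,6)@(5, 13): e=[24,66,-18] → ·
    (0,7)@(1, 15): e=[0,18,54] → █  [on edge]
    (2,7)@(5, 15): e=[16,74,-18] → ·
    (1,8)@(3, 17): e=[0,54,18] → █  [on edge]
    (2,9)@(5, 19): e=[0,90,-18] → ·  [on edge]
    (3,10)@(7, 21): e=[0,126,-54] → ·  [on edge]
  covered (10 px):
    · · · ·
    · · · ·
    · █ · ·
    · █ · ·
    · █ · ·
    █ █ · ·
    █ █ · ·
    █ █ · ·
    · █ · ·
    · · · ·
    · · · ·

Answer: 10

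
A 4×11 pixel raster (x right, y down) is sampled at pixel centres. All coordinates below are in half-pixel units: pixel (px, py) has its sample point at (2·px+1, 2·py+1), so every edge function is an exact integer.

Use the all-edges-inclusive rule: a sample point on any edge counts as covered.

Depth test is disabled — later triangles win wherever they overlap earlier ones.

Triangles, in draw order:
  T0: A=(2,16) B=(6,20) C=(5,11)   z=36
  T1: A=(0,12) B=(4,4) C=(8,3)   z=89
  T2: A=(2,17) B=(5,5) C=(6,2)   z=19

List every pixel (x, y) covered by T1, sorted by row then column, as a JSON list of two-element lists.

T0:
  2·area = 32  (B↔C swapped to make it positive)
  edge (2, 16)→(5, 11): d=(3,-5) inclusive
  edge (5, 11)→(6, 20): d=(1,9) inclusive
  edge (6, 20)→(2, 16): d=(-4,-4) inclusive
    (2,5)@(5, 11): e=[0,0,32] → #  [on edge]
    (3,5)@(7, 11): e=[10,-18,40] → ·
    (2,6)@(5, 13): e=[6,2,24] → #
    (3,6)@(7, 13): e=[16,-16,32] → ·
    (0,7)@(1, 15): e=[-8,40,0] → ·  [on edge]
    (1,7)@(3, 15): e=[2,22,8] → #
    (3,7)@(7, 15): e=[22,-14,24] → ·
    (1,8)@(3, 17): e=[8,24,0] → #  [on edge]
    (3,8)@(7, 17): e=[28,-12,16] → ·
    (1,9)@(3, 19): e=[14,26,-8] → ·
    (2,9)@(5, 19): e=[24,8,0] → #  [on edge]
    (3,9)@(7, 19): e=[34,-10,8] → ·
    (3,10)@(7, 21): e=[40,-8,0] → ·  [on edge]
  covered (7 px):
    · · · ·
    · · · ·
    · · · ·
    · · · ·
    · · · ·
    · · # ·
    · · # ·
    · # # ·
    · # # ·
    · · # ·
    · · · ·
T1:
  2·area = 28
  edge (0, 12)→(4, 4): d=(4,-8) inclusive
  edge (4, 4)→(8, 3): d=(4,-1) inclusive
  edge (8, 3)→(0, 12): d=(-8,9) inclusive
    (2,2)@(5, 5): e=[12,5,11] → #
    (3,2)@(7, 5): e=[28,7,-7] → ·
    (1,3)@(3, 7): e=[4,11,13] → #
    (2,3)@(5, 7): e=[20,13,-5] → ·
    (1,4)@(3, 9): e=[12,19,-3] → ·
  covered (2 px):
    · · · ·
    · · · ·
    · · # ·
    · # · ·
    · · · ·
    · · · ·
    · · · ·
    · · · ·
    · · · ·
    · · · ·
    · · · ·
T2:
  2·area = 3
  edge (2, 17)→(5, 5): d=(3,-12) inclusive
  edge (5, 5)→(6, 2): d=(1,-3) inclusive
  edge (6, 2)→(2, 17): d=(-4,15) inclusive
    (2,2)@(5, 5): e=[0,0,3] → #  [on edge]
    (3,2)@(7, 5): e=[24,6,-27] → ·
    (2,3)@(5, 7): e=[6,2,-5] → ·
    (1,5)@(3, 11): e=[-6,0,9] → ·  [on edge]
    (1,6)@(3, 13): e=[0,2,1] → #  [on edge]
    (2,6)@(5, 13): e=[24,8,-29] → ·
    (1,7)@(3, 15): e=[6,4,-7] → ·
    (0,8)@(1, 17): e=[-12,0,15] → ·  [on edge]
    (0,10)@(1, 21): e=[0,4,-1] → ·  [on edge]
  covered (2 px):
    · · · ·
    · · · ·
    · · # ·
    · · · ·
    · · · ·
    · · · ·
    · # · ·
    · · · ·
    · · · ·
    · · · ·
    · · · ·

Final: [[2,2],[1,3]]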